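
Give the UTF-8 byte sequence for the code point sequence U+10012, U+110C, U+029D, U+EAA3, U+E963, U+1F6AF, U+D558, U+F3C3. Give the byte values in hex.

U+10012: 4-byte form → F0 90 80 92.
U+110C: 3-byte form → E1 84 8C.
U+029D: 2-byte form → CA 9D.
U+EAA3: 3-byte form → EE AA A3.
U+E963: 3-byte form → EE A5 A3.
U+1F6AF: 4-byte form → F0 9F 9A AF.
U+D558: 3-byte form → ED 95 98.
U+F3C3: 3-byte form → EF 8F 83.
Concatenated (25 bytes): F0 90 80 92 E1 84 8C CA 9D EE AA A3 EE A5 A3 F0 9F 9A AF ED 95 98 EF 8F 83.

F0 90 80 92 E1 84 8C CA 9D EE AA A3 EE A5 A3 F0 9F 9A AF ED 95 98 EF 8F 83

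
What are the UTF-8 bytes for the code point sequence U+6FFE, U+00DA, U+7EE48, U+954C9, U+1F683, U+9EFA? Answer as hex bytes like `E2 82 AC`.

E6 BF BE C3 9A F1 BE B9 88 F2 95 93 89 F0 9F 9A 83 E9 BB BA

U+6FFE: 3-byte form → E6 BF BE.
U+00DA: 2-byte form → C3 9A.
U+7EE48: 4-byte form → F1 BE B9 88.
U+954C9: 4-byte form → F2 95 93 89.
U+1F683: 4-byte form → F0 9F 9A 83.
U+9EFA: 3-byte form → E9 BB BA.
Concatenated (20 bytes): E6 BF BE C3 9A F1 BE B9 88 F2 95 93 89 F0 9F 9A 83 E9 BB BA.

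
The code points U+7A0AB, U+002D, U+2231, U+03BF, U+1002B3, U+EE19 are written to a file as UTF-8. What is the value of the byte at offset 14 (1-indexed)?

0xB3

1-indexed offset 14 is 0-indexed offset 13.
U+7A0AB → 4-byte form F1 BA 82 AB at offsets 0–3.
U+002D → 1-byte form 2D at offsets 4–4.
U+2231 → 3-byte form E2 88 B1 at offsets 5–7.
U+03BF → 2-byte form CE BF at offsets 8–9.
U+1002B3 → 4-byte form F4 80 8A B3 at offsets 10–13.
Offset 13 falls in char 5's range; it's byte 4 of F4 80 8A B3 = 0xB3.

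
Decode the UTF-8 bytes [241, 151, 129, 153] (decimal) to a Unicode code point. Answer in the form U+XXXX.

U+57059

Leading byte 0xF1 = 11110001 matches 11110xxx → 4-byte sequence.
Byte 1: 0xF1 = 11110001, payload 001 (3 bits).
Byte 2: 0x97 = 10010111 (10xxxxxx ✓), payload 010111.
Byte 3: 0x81 = 10000001 (10xxxxxx ✓), payload 000001.
Byte 4: 0x99 = 10011001 (10xxxxxx ✓), payload 011001.
Concatenate: 001010111000001011001 = 0x57059 (21 bits → U+57059).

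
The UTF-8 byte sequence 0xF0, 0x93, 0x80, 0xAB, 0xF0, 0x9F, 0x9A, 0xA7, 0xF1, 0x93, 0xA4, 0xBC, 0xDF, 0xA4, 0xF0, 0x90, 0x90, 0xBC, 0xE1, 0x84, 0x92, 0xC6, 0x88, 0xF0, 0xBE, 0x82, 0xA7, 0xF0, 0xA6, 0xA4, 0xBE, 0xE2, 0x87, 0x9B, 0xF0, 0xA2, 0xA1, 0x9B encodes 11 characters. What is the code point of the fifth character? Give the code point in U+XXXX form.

Offset 0: leading byte 0xF0 = 11110000 → 4-byte char #1 = F0 93 80 AB.
Offset 4: leading byte 0xF0 = 11110000 → 4-byte char #2 = F0 9F 9A A7.
Offset 8: leading byte 0xF1 = 11110001 → 4-byte char #3 = F1 93 A4 BC.
Offset 12: leading byte 0xDF = 11011111 → 2-byte char #4 = DF A4.
Offset 14: leading byte 0xF0 = 11110000 → 4-byte char #5 = F0 90 90 BC.
Leading byte 0xF0 = 11110000 matches 11110xxx → 4-byte sequence.
Byte 1: 0xF0 = 11110000, payload 000 (3 bits).
Byte 2: 0x90 = 10010000 (10xxxxxx ✓), payload 010000.
Byte 3: 0x90 = 10010000 (10xxxxxx ✓), payload 010000.
Byte 4: 0xBC = 10111100 (10xxxxxx ✓), payload 111100.
Concatenate: 000010000010000111100 = 0x1043C (21 bits → U+1043C).

U+1043C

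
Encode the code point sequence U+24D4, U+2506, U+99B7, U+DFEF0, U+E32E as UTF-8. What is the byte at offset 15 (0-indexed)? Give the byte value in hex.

0xAE

U+24D4 → 3-byte form E2 93 94 at offsets 0–2.
U+2506 → 3-byte form E2 94 86 at offsets 3–5.
U+99B7 → 3-byte form E9 A6 B7 at offsets 6–8.
U+DFEF0 → 4-byte form F3 9F BB B0 at offsets 9–12.
U+E32E → 3-byte form EE 8C AE at offsets 13–15.
Offset 15 falls in char 5's range; it's byte 3 of EE 8C AE = 0xAE.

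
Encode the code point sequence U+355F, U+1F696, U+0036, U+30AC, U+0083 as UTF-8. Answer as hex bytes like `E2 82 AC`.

E3 95 9F F0 9F 9A 96 36 E3 82 AC C2 83

U+355F: 3-byte form → E3 95 9F.
U+1F696: 4-byte form → F0 9F 9A 96.
U+0036: 1-byte form → 36.
U+30AC: 3-byte form → E3 82 AC.
U+0083: 2-byte form → C2 83.
Concatenated (13 bytes): E3 95 9F F0 9F 9A 96 36 E3 82 AC C2 83.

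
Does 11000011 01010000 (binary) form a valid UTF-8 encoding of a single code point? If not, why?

invalid (non-continuation byte where continuation expected)

Leading byte 0xC3 = 11000011 → 2-byte form.
Byte 2 is 0x50 = 01010000, which is not 10xxxxxx — expected a continuation byte.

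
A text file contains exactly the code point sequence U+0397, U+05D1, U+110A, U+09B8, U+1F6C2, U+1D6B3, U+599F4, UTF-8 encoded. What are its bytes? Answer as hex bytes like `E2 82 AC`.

CE 97 D7 91 E1 84 8A E0 A6 B8 F0 9F 9B 82 F0 9D 9A B3 F1 99 A7 B4

U+0397: 2-byte form → CE 97.
U+05D1: 2-byte form → D7 91.
U+110A: 3-byte form → E1 84 8A.
U+09B8: 3-byte form → E0 A6 B8.
U+1F6C2: 4-byte form → F0 9F 9B 82.
U+1D6B3: 4-byte form → F0 9D 9A B3.
U+599F4: 4-byte form → F1 99 A7 B4.
Concatenated (22 bytes): CE 97 D7 91 E1 84 8A E0 A6 B8 F0 9F 9B 82 F0 9D 9A B3 F1 99 A7 B4.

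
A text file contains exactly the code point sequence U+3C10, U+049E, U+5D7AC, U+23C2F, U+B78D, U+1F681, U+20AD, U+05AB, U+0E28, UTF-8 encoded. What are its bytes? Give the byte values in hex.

E3 B0 90 D2 9E F1 9D 9E AC F0 A3 B0 AF EB 9E 8D F0 9F 9A 81 E2 82 AD D6 AB E0 B8 A8

U+3C10: 3-byte form → E3 B0 90.
U+049E: 2-byte form → D2 9E.
U+5D7AC: 4-byte form → F1 9D 9E AC.
U+23C2F: 4-byte form → F0 A3 B0 AF.
U+B78D: 3-byte form → EB 9E 8D.
U+1F681: 4-byte form → F0 9F 9A 81.
U+20AD: 3-byte form → E2 82 AD.
U+05AB: 2-byte form → D6 AB.
U+0E28: 3-byte form → E0 B8 A8.
Concatenated (28 bytes): E3 B0 90 D2 9E F1 9D 9E AC F0 A3 B0 AF EB 9E 8D F0 9F 9A 81 E2 82 AD D6 AB E0 B8 A8.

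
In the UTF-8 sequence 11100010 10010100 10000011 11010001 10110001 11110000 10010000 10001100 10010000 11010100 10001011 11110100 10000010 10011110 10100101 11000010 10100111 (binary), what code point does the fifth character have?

U+1027A5

Offset 0: leading byte 0xE2 = 11100010 → 3-byte char #1 = E2 94 83.
Offset 3: leading byte 0xD1 = 11010001 → 2-byte char #2 = D1 B1.
Offset 5: leading byte 0xF0 = 11110000 → 4-byte char #3 = F0 90 8C 90.
Offset 9: leading byte 0xD4 = 11010100 → 2-byte char #4 = D4 8B.
Offset 11: leading byte 0xF4 = 11110100 → 4-byte char #5 = F4 82 9E A5.
Leading byte 0xF4 = 11110100 matches 11110xxx → 4-byte sequence.
Byte 1: 0xF4 = 11110100, payload 100 (3 bits).
Byte 2: 0x82 = 10000010 (10xxxxxx ✓), payload 000010.
Byte 3: 0x9E = 10011110 (10xxxxxx ✓), payload 011110.
Byte 4: 0xA5 = 10100101 (10xxxxxx ✓), payload 100101.
Concatenate: 100000010011110100101 = 0x1027A5 (21 bits → U+1027A5).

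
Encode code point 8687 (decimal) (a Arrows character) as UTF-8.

U+21EF = 0x21EF = 8687 decimal. In range U+0800–U+FFFF → 3-byte form: 1110xxxx 10xxxxxx 10xxxxxx.
Binary (16 bits): 0010000111101111.
Split 4+6+6: 0010 | 000111 | 101111.
Byte 1: 11100010 = 0xE2.
Byte 2: 10000111 = 0x87.
Byte 3: 10101111 = 0xAF.

E2 87 AF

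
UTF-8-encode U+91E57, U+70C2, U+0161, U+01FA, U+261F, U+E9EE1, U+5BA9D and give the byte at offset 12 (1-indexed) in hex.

1-indexed offset 12 is 0-indexed offset 11.
U+91E57 → 4-byte form F2 91 B9 97 at offsets 0–3.
U+70C2 → 3-byte form E7 83 82 at offsets 4–6.
U+0161 → 2-byte form C5 A1 at offsets 7–8.
U+01FA → 2-byte form C7 BA at offsets 9–10.
U+261F → 3-byte form E2 98 9F at offsets 11–13.
Offset 11 falls in char 5's range; it's byte 1 of E2 98 9F = 0xE2.

0xE2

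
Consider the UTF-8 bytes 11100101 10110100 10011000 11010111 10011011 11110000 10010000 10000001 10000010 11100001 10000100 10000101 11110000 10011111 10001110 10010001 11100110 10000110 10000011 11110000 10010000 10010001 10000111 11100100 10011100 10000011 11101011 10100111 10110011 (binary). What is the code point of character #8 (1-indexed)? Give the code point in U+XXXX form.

Offset 0: leading byte 0xE5 = 11100101 → 3-byte char #1 = E5 B4 98.
Offset 3: leading byte 0xD7 = 11010111 → 2-byte char #2 = D7 9B.
Offset 5: leading byte 0xF0 = 11110000 → 4-byte char #3 = F0 90 81 82.
Offset 9: leading byte 0xE1 = 11100001 → 3-byte char #4 = E1 84 85.
Offset 12: leading byte 0xF0 = 11110000 → 4-byte char #5 = F0 9F 8E 91.
Offset 16: leading byte 0xE6 = 11100110 → 3-byte char #6 = E6 86 83.
Offset 19: leading byte 0xF0 = 11110000 → 4-byte char #7 = F0 90 91 87.
Offset 23: leading byte 0xE4 = 11100100 → 3-byte char #8 = E4 9C 83.
Leading byte 0xE4 = 11100100 matches 1110xxxx → 3-byte sequence.
Byte 1: 0xE4 = 11100100, payload 0100 (4 bits).
Byte 2: 0x9C = 10011100 (10xxxxxx ✓), payload 011100.
Byte 3: 0x83 = 10000011 (10xxxxxx ✓), payload 000011.
Concatenate: 0100011100000011 = 0x4703 (16 bits → U+4703).

U+4703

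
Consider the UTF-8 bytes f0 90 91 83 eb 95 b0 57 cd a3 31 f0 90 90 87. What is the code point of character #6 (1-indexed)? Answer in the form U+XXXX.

U+10407

Offset 0: leading byte 0xF0 = 11110000 → 4-byte char #1 = F0 90 91 83.
Offset 4: leading byte 0xEB = 11101011 → 3-byte char #2 = EB 95 B0.
Offset 7: leading byte 0x57 = 01010111 → 1-byte char #3 = 57.
Offset 8: leading byte 0xCD = 11001101 → 2-byte char #4 = CD A3.
Offset 10: leading byte 0x31 = 00110001 → 1-byte char #5 = 31.
Offset 11: leading byte 0xF0 = 11110000 → 4-byte char #6 = F0 90 90 87.
Leading byte 0xF0 = 11110000 matches 11110xxx → 4-byte sequence.
Byte 1: 0xF0 = 11110000, payload 000 (3 bits).
Byte 2: 0x90 = 10010000 (10xxxxxx ✓), payload 010000.
Byte 3: 0x90 = 10010000 (10xxxxxx ✓), payload 010000.
Byte 4: 0x87 = 10000111 (10xxxxxx ✓), payload 000111.
Concatenate: 000010000010000000111 = 0x10407 (21 bits → U+10407).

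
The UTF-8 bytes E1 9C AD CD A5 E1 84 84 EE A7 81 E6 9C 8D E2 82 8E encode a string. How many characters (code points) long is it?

6

Byte at offset 0: 0xE1 = 11100001 → 3-byte char (#1). Advance 3.
Byte at offset 3: 0xCD = 11001101 → 2-byte char (#2). Advance 2.
Byte at offset 5: 0xE1 = 11100001 → 3-byte char (#3). Advance 3.
Byte at offset 8: 0xEE = 11101110 → 3-byte char (#4). Advance 3.
Byte at offset 11: 0xE6 = 11100110 → 3-byte char (#5). Advance 3.
Byte at offset 14: 0xE2 = 11100010 → 3-byte char (#6). Advance 3.
Reached end at offset 17 after 6 code points.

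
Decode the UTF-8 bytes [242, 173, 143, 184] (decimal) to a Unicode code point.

Leading byte 0xF2 = 11110010 matches 11110xxx → 4-byte sequence.
Byte 1: 0xF2 = 11110010, payload 010 (3 bits).
Byte 2: 0xAD = 10101101 (10xxxxxx ✓), payload 101101.
Byte 3: 0x8F = 10001111 (10xxxxxx ✓), payload 001111.
Byte 4: 0xB8 = 10111000 (10xxxxxx ✓), payload 111000.
Concatenate: 010101101001111111000 = 0xAD3F8 (21 bits → U+AD3F8).

U+AD3F8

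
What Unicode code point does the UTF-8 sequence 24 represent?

U+0024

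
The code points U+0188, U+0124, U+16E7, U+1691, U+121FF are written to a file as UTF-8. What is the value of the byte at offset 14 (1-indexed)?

0xBF

1-indexed offset 14 is 0-indexed offset 13.
U+0188 → 2-byte form C6 88 at offsets 0–1.
U+0124 → 2-byte form C4 A4 at offsets 2–3.
U+16E7 → 3-byte form E1 9B A7 at offsets 4–6.
U+1691 → 3-byte form E1 9A 91 at offsets 7–9.
U+121FF → 4-byte form F0 92 87 BF at offsets 10–13.
Offset 13 falls in char 5's range; it's byte 4 of F0 92 87 BF = 0xBF.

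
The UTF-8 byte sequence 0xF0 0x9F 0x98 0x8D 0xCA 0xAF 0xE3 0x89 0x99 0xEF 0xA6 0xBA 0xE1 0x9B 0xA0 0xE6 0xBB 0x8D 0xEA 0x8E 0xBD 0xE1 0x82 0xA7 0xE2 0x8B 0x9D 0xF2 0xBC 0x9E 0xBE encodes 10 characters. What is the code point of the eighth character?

Offset 0: leading byte 0xF0 = 11110000 → 4-byte char #1 = F0 9F 98 8D.
Offset 4: leading byte 0xCA = 11001010 → 2-byte char #2 = CA AF.
Offset 6: leading byte 0xE3 = 11100011 → 3-byte char #3 = E3 89 99.
Offset 9: leading byte 0xEF = 11101111 → 3-byte char #4 = EF A6 BA.
Offset 12: leading byte 0xE1 = 11100001 → 3-byte char #5 = E1 9B A0.
Offset 15: leading byte 0xE6 = 11100110 → 3-byte char #6 = E6 BB 8D.
Offset 18: leading byte 0xEA = 11101010 → 3-byte char #7 = EA 8E BD.
Offset 21: leading byte 0xE1 = 11100001 → 3-byte char #8 = E1 82 A7.
Leading byte 0xE1 = 11100001 matches 1110xxxx → 3-byte sequence.
Byte 1: 0xE1 = 11100001, payload 0001 (4 bits).
Byte 2: 0x82 = 10000010 (10xxxxxx ✓), payload 000010.
Byte 3: 0xA7 = 10100111 (10xxxxxx ✓), payload 100111.
Concatenate: 0001000010100111 = 0x10A7 (16 bits → U+10A7).

U+10A7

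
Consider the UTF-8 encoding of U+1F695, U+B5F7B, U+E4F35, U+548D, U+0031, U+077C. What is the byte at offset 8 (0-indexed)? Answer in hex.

0xF3

U+1F695 → 4-byte form F0 9F 9A 95 at offsets 0–3.
U+B5F7B → 4-byte form F2 B5 BD BB at offsets 4–7.
U+E4F35 → 4-byte form F3 A4 BC B5 at offsets 8–11.
Offset 8 falls in char 3's range; it's byte 1 of F3 A4 BC B5 = 0xF3.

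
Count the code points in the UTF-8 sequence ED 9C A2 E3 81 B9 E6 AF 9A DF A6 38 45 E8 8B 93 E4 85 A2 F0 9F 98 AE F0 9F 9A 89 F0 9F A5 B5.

11

Byte at offset 0: 0xED = 11101101 → 3-byte char (#1). Advance 3.
Byte at offset 3: 0xE3 = 11100011 → 3-byte char (#2). Advance 3.
Byte at offset 6: 0xE6 = 11100110 → 3-byte char (#3). Advance 3.
Byte at offset 9: 0xDF = 11011111 → 2-byte char (#4). Advance 2.
Byte at offset 11: 0x38 = 00111000 → 1-byte char (#5). Advance 1.
Byte at offset 12: 0x45 = 01000101 → 1-byte char (#6). Advance 1.
Byte at offset 13: 0xE8 = 11101000 → 3-byte char (#7). Advance 3.
Byte at offset 16: 0xE4 = 11100100 → 3-byte char (#8). Advance 3.
Byte at offset 19: 0xF0 = 11110000 → 4-byte char (#9). Advance 4.
Byte at offset 23: 0xF0 = 11110000 → 4-byte char (#10). Advance 4.
Byte at offset 27: 0xF0 = 11110000 → 4-byte char (#11). Advance 4.
Reached end at offset 31 after 11 code points.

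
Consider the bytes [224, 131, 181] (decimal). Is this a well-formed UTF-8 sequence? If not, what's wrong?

Leading byte 0xE0 = 11100000 → 3-byte form.
Continuation bytes all match 10xxxxxx. Payload decodes to 0xF5.
But 0xF5 < 0x800, the minimum for a 3-byte sequence — this is an overlong encoding.

invalid (overlong encoding)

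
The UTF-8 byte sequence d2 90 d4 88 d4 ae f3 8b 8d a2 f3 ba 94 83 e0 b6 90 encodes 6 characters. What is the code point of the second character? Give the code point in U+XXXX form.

Offset 0: leading byte 0xD2 = 11010010 → 2-byte char #1 = D2 90.
Offset 2: leading byte 0xD4 = 11010100 → 2-byte char #2 = D4 88.
Leading byte 0xD4 = 11010100 matches 110xxxxx → 2-byte sequence.
Byte 1: 0xD4 = 11010100, payload 10100 (5 bits).
Byte 2: 0x88 = 10001000 (10xxxxxx ✓), payload 001000.
Concatenate: 10100001000 = 0x508 (11 bits → U+0508).

U+0508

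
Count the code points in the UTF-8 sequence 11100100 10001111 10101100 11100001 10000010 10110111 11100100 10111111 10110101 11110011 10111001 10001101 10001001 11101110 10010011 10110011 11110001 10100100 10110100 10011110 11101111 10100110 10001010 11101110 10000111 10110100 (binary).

8

Byte at offset 0: 0xE4 = 11100100 → 3-byte char (#1). Advance 3.
Byte at offset 3: 0xE1 = 11100001 → 3-byte char (#2). Advance 3.
Byte at offset 6: 0xE4 = 11100100 → 3-byte char (#3). Advance 3.
Byte at offset 9: 0xF3 = 11110011 → 4-byte char (#4). Advance 4.
Byte at offset 13: 0xEE = 11101110 → 3-byte char (#5). Advance 3.
Byte at offset 16: 0xF1 = 11110001 → 4-byte char (#6). Advance 4.
Byte at offset 20: 0xEF = 11101111 → 3-byte char (#7). Advance 3.
Byte at offset 23: 0xEE = 11101110 → 3-byte char (#8). Advance 3.
Reached end at offset 26 after 8 code points.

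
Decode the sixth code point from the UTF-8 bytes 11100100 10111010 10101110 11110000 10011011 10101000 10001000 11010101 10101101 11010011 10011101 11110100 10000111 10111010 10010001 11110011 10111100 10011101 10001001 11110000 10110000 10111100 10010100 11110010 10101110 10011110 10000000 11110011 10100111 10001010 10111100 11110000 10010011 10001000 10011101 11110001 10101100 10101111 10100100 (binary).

U+FC749

Offset 0: leading byte 0xE4 = 11100100 → 3-byte char #1 = E4 BA AE.
Offset 3: leading byte 0xF0 = 11110000 → 4-byte char #2 = F0 9B A8 88.
Offset 7: leading byte 0xD5 = 11010101 → 2-byte char #3 = D5 AD.
Offset 9: leading byte 0xD3 = 11010011 → 2-byte char #4 = D3 9D.
Offset 11: leading byte 0xF4 = 11110100 → 4-byte char #5 = F4 87 BA 91.
Offset 15: leading byte 0xF3 = 11110011 → 4-byte char #6 = F3 BC 9D 89.
Leading byte 0xF3 = 11110011 matches 11110xxx → 4-byte sequence.
Byte 1: 0xF3 = 11110011, payload 011 (3 bits).
Byte 2: 0xBC = 10111100 (10xxxxxx ✓), payload 111100.
Byte 3: 0x9D = 10011101 (10xxxxxx ✓), payload 011101.
Byte 4: 0x89 = 10001001 (10xxxxxx ✓), payload 001001.
Concatenate: 011111100011101001001 = 0xFC749 (21 bits → U+FC749).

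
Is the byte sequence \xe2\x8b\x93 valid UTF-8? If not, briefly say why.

Leading byte 0xE2 = 11100010 → 3-byte form.
Continuation bytes 0x8B=10001011, 0x93=10010011 all match 10xxxxxx.
Decoded value 0x22D3 is ≥ 0x800 (shortest form) and not a surrogate.

valid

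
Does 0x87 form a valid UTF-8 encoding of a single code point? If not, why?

invalid (continuation byte with no leading byte)

Byte 0x87 = 10000111 has the form 10xxxxxx — a continuation byte — but there is no preceding leading byte.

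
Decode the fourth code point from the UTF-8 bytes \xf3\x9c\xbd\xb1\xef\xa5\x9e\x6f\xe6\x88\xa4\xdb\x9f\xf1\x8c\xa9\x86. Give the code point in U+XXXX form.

Offset 0: leading byte 0xF3 = 11110011 → 4-byte char #1 = F3 9C BD B1.
Offset 4: leading byte 0xEF = 11101111 → 3-byte char #2 = EF A5 9E.
Offset 7: leading byte 0x6F = 01101111 → 1-byte char #3 = 6F.
Offset 8: leading byte 0xE6 = 11100110 → 3-byte char #4 = E6 88 A4.
Leading byte 0xE6 = 11100110 matches 1110xxxx → 3-byte sequence.
Byte 1: 0xE6 = 11100110, payload 0110 (4 bits).
Byte 2: 0x88 = 10001000 (10xxxxxx ✓), payload 001000.
Byte 3: 0xA4 = 10100100 (10xxxxxx ✓), payload 100100.
Concatenate: 0110001000100100 = 0x6224 (16 bits → U+6224).

U+6224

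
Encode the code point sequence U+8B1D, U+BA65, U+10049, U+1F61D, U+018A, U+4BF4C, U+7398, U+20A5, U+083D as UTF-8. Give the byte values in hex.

E8 AC 9D EB A9 A5 F0 90 81 89 F0 9F 98 9D C6 8A F1 8B BD 8C E7 8E 98 E2 82 A5 E0 A0 BD

U+8B1D: 3-byte form → E8 AC 9D.
U+BA65: 3-byte form → EB A9 A5.
U+10049: 4-byte form → F0 90 81 89.
U+1F61D: 4-byte form → F0 9F 98 9D.
U+018A: 2-byte form → C6 8A.
U+4BF4C: 4-byte form → F1 8B BD 8C.
U+7398: 3-byte form → E7 8E 98.
U+20A5: 3-byte form → E2 82 A5.
U+083D: 3-byte form → E0 A0 BD.
Concatenated (29 bytes): E8 AC 9D EB A9 A5 F0 90 81 89 F0 9F 98 9D C6 8A F1 8B BD 8C E7 8E 98 E2 82 A5 E0 A0 BD.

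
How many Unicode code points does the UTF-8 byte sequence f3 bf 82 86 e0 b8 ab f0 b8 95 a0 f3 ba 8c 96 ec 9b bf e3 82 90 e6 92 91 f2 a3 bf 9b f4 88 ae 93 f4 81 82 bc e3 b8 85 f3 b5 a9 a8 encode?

Byte at offset 0: 0xF3 = 11110011 → 4-byte char (#1). Advance 4.
Byte at offset 4: 0xE0 = 11100000 → 3-byte char (#2). Advance 3.
Byte at offset 7: 0xF0 = 11110000 → 4-byte char (#3). Advance 4.
Byte at offset 11: 0xF3 = 11110011 → 4-byte char (#4). Advance 4.
Byte at offset 15: 0xEC = 11101100 → 3-byte char (#5). Advance 3.
Byte at offset 18: 0xE3 = 11100011 → 3-byte char (#6). Advance 3.
Byte at offset 21: 0xE6 = 11100110 → 3-byte char (#7). Advance 3.
Byte at offset 24: 0xF2 = 11110010 → 4-byte char (#8). Advance 4.
Byte at offset 28: 0xF4 = 11110100 → 4-byte char (#9). Advance 4.
Byte at offset 32: 0xF4 = 11110100 → 4-byte char (#10). Advance 4.
Byte at offset 36: 0xE3 = 11100011 → 3-byte char (#11). Advance 3.
Byte at offset 39: 0xF3 = 11110011 → 4-byte char (#12). Advance 4.
Reached end at offset 43 after 12 code points.

12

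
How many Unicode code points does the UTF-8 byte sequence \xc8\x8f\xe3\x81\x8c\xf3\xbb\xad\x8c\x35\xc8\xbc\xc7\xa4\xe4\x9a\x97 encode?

7

Byte at offset 0: 0xC8 = 11001000 → 2-byte char (#1). Advance 2.
Byte at offset 2: 0xE3 = 11100011 → 3-byte char (#2). Advance 3.
Byte at offset 5: 0xF3 = 11110011 → 4-byte char (#3). Advance 4.
Byte at offset 9: 0x35 = 00110101 → 1-byte char (#4). Advance 1.
Byte at offset 10: 0xC8 = 11001000 → 2-byte char (#5). Advance 2.
Byte at offset 12: 0xC7 = 11000111 → 2-byte char (#6). Advance 2.
Byte at offset 14: 0xE4 = 11100100 → 3-byte char (#7). Advance 3.
Reached end at offset 17 after 7 code points.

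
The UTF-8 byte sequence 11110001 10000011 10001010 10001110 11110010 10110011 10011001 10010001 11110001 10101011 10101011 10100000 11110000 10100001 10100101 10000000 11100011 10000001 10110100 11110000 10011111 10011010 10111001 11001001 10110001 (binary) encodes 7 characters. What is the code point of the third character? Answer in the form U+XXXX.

Offset 0: leading byte 0xF1 = 11110001 → 4-byte char #1 = F1 83 8A 8E.
Offset 4: leading byte 0xF2 = 11110010 → 4-byte char #2 = F2 B3 99 91.
Offset 8: leading byte 0xF1 = 11110001 → 4-byte char #3 = F1 AB AB A0.
Leading byte 0xF1 = 11110001 matches 11110xxx → 4-byte sequence.
Byte 1: 0xF1 = 11110001, payload 001 (3 bits).
Byte 2: 0xAB = 10101011 (10xxxxxx ✓), payload 101011.
Byte 3: 0xAB = 10101011 (10xxxxxx ✓), payload 101011.
Byte 4: 0xA0 = 10100000 (10xxxxxx ✓), payload 100000.
Concatenate: 001101011101011100000 = 0x6BAE0 (21 bits → U+6BAE0).

U+6BAE0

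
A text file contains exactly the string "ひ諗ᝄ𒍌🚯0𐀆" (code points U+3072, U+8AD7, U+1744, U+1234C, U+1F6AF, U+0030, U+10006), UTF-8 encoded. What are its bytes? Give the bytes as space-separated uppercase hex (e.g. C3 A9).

E3 81 B2 E8 AB 97 E1 9D 84 F0 92 8D 8C F0 9F 9A AF 30 F0 90 80 86

U+3072: 3-byte form → E3 81 B2.
U+8AD7: 3-byte form → E8 AB 97.
U+1744: 3-byte form → E1 9D 84.
U+1234C: 4-byte form → F0 92 8D 8C.
U+1F6AF: 4-byte form → F0 9F 9A AF.
U+0030: 1-byte form → 30.
U+10006: 4-byte form → F0 90 80 86.
Concatenated (22 bytes): E3 81 B2 E8 AB 97 E1 9D 84 F0 92 8D 8C F0 9F 9A AF 30 F0 90 80 86.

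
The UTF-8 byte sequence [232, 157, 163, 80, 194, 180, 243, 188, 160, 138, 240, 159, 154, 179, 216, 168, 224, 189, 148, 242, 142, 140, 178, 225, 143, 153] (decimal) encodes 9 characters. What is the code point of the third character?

Offset 0: leading byte 0xE8 = 11101000 → 3-byte char #1 = E8 9D A3.
Offset 3: leading byte 0x50 = 01010000 → 1-byte char #2 = 50.
Offset 4: leading byte 0xC2 = 11000010 → 2-byte char #3 = C2 B4.
Leading byte 0xC2 = 11000010 matches 110xxxxx → 2-byte sequence.
Byte 1: 0xC2 = 11000010, payload 00010 (5 bits).
Byte 2: 0xB4 = 10110100 (10xxxxxx ✓), payload 110100.
Concatenate: 00010110100 = 0xB4 (11 bits → U+00B4).

U+00B4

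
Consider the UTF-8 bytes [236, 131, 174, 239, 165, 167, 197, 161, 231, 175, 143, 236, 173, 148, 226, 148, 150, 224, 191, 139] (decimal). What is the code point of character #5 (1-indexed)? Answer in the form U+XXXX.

U+CB54

Offset 0: leading byte 0xEC = 11101100 → 3-byte char #1 = EC 83 AE.
Offset 3: leading byte 0xEF = 11101111 → 3-byte char #2 = EF A5 A7.
Offset 6: leading byte 0xC5 = 11000101 → 2-byte char #3 = C5 A1.
Offset 8: leading byte 0xE7 = 11100111 → 3-byte char #4 = E7 AF 8F.
Offset 11: leading byte 0xEC = 11101100 → 3-byte char #5 = EC AD 94.
Leading byte 0xEC = 11101100 matches 1110xxxx → 3-byte sequence.
Byte 1: 0xEC = 11101100, payload 1100 (4 bits).
Byte 2: 0xAD = 10101101 (10xxxxxx ✓), payload 101101.
Byte 3: 0x94 = 10010100 (10xxxxxx ✓), payload 010100.
Concatenate: 1100101101010100 = 0xCB54 (16 bits → U+CB54).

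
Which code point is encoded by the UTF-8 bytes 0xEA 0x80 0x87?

U+A007

Leading byte 0xEA = 11101010 matches 1110xxxx → 3-byte sequence.
Byte 1: 0xEA = 11101010, payload 1010 (4 bits).
Byte 2: 0x80 = 10000000 (10xxxxxx ✓), payload 000000.
Byte 3: 0x87 = 10000111 (10xxxxxx ✓), payload 000111.
Concatenate: 1010000000000111 = 0xA007 (16 bits → U+A007).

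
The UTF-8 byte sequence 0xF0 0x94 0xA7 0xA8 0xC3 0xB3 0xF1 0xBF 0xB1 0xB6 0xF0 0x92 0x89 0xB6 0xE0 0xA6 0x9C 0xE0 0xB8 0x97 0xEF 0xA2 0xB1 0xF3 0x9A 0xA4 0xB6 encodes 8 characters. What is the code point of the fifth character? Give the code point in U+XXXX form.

Offset 0: leading byte 0xF0 = 11110000 → 4-byte char #1 = F0 94 A7 A8.
Offset 4: leading byte 0xC3 = 11000011 → 2-byte char #2 = C3 B3.
Offset 6: leading byte 0xF1 = 11110001 → 4-byte char #3 = F1 BF B1 B6.
Offset 10: leading byte 0xF0 = 11110000 → 4-byte char #4 = F0 92 89 B6.
Offset 14: leading byte 0xE0 = 11100000 → 3-byte char #5 = E0 A6 9C.
Leading byte 0xE0 = 11100000 matches 1110xxxx → 3-byte sequence.
Byte 1: 0xE0 = 11100000, payload 0000 (4 bits).
Byte 2: 0xA6 = 10100110 (10xxxxxx ✓), payload 100110.
Byte 3: 0x9C = 10011100 (10xxxxxx ✓), payload 011100.
Concatenate: 0000100110011100 = 0x99C (16 bits → U+099C).

U+099C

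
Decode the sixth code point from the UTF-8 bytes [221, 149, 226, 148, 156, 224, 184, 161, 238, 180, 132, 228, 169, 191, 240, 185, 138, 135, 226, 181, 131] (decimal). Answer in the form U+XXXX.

U+39287

Offset 0: leading byte 0xDD = 11011101 → 2-byte char #1 = DD 95.
Offset 2: leading byte 0xE2 = 11100010 → 3-byte char #2 = E2 94 9C.
Offset 5: leading byte 0xE0 = 11100000 → 3-byte char #3 = E0 B8 A1.
Offset 8: leading byte 0xEE = 11101110 → 3-byte char #4 = EE B4 84.
Offset 11: leading byte 0xE4 = 11100100 → 3-byte char #5 = E4 A9 BF.
Offset 14: leading byte 0xF0 = 11110000 → 4-byte char #6 = F0 B9 8A 87.
Leading byte 0xF0 = 11110000 matches 11110xxx → 4-byte sequence.
Byte 1: 0xF0 = 11110000, payload 000 (3 bits).
Byte 2: 0xB9 = 10111001 (10xxxxxx ✓), payload 111001.
Byte 3: 0x8A = 10001010 (10xxxxxx ✓), payload 001010.
Byte 4: 0x87 = 10000111 (10xxxxxx ✓), payload 000111.
Concatenate: 000111001001010000111 = 0x39287 (21 bits → U+39287).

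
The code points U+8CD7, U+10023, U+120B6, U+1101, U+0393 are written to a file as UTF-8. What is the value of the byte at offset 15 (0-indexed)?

0x93

U+8CD7 → 3-byte form E8 B3 97 at offsets 0–2.
U+10023 → 4-byte form F0 90 80 A3 at offsets 3–6.
U+120B6 → 4-byte form F0 92 82 B6 at offsets 7–10.
U+1101 → 3-byte form E1 84 81 at offsets 11–13.
U+0393 → 2-byte form CE 93 at offsets 14–15.
Offset 15 falls in char 5's range; it's byte 2 of CE 93 = 0x93.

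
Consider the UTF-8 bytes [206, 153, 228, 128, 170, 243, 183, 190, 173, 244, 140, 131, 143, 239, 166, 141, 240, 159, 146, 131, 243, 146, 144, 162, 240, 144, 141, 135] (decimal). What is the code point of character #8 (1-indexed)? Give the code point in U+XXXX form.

Offset 0: leading byte 0xCE = 11001110 → 2-byte char #1 = CE 99.
Offset 2: leading byte 0xE4 = 11100100 → 3-byte char #2 = E4 80 AA.
Offset 5: leading byte 0xF3 = 11110011 → 4-byte char #3 = F3 B7 BE AD.
Offset 9: leading byte 0xF4 = 11110100 → 4-byte char #4 = F4 8C 83 8F.
Offset 13: leading byte 0xEF = 11101111 → 3-byte char #5 = EF A6 8D.
Offset 16: leading byte 0xF0 = 11110000 → 4-byte char #6 = F0 9F 92 83.
Offset 20: leading byte 0xF3 = 11110011 → 4-byte char #7 = F3 92 90 A2.
Offset 24: leading byte 0xF0 = 11110000 → 4-byte char #8 = F0 90 8D 87.
Leading byte 0xF0 = 11110000 matches 11110xxx → 4-byte sequence.
Byte 1: 0xF0 = 11110000, payload 000 (3 bits).
Byte 2: 0x90 = 10010000 (10xxxxxx ✓), payload 010000.
Byte 3: 0x8D = 10001101 (10xxxxxx ✓), payload 001101.
Byte 4: 0x87 = 10000111 (10xxxxxx ✓), payload 000111.
Concatenate: 000010000001101000111 = 0x10347 (21 bits → U+10347).

U+10347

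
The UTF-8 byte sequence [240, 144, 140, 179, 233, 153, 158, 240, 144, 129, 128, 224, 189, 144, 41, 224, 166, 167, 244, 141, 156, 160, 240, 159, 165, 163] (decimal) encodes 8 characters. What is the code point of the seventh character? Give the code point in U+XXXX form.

U+10D720

Offset 0: leading byte 0xF0 = 11110000 → 4-byte char #1 = F0 90 8C B3.
Offset 4: leading byte 0xE9 = 11101001 → 3-byte char #2 = E9 99 9E.
Offset 7: leading byte 0xF0 = 11110000 → 4-byte char #3 = F0 90 81 80.
Offset 11: leading byte 0xE0 = 11100000 → 3-byte char #4 = E0 BD 90.
Offset 14: leading byte 0x29 = 00101001 → 1-byte char #5 = 29.
Offset 15: leading byte 0xE0 = 11100000 → 3-byte char #6 = E0 A6 A7.
Offset 18: leading byte 0xF4 = 11110100 → 4-byte char #7 = F4 8D 9C A0.
Leading byte 0xF4 = 11110100 matches 11110xxx → 4-byte sequence.
Byte 1: 0xF4 = 11110100, payload 100 (3 bits).
Byte 2: 0x8D = 10001101 (10xxxxxx ✓), payload 001101.
Byte 3: 0x9C = 10011100 (10xxxxxx ✓), payload 011100.
Byte 4: 0xA0 = 10100000 (10xxxxxx ✓), payload 100000.
Concatenate: 100001101011100100000 = 0x10D720 (21 bits → U+10D720).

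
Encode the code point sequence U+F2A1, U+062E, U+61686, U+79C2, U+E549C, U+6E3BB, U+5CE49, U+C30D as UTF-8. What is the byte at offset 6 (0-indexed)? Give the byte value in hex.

0xA1

U+F2A1 → 3-byte form EF 8A A1 at offsets 0–2.
U+062E → 2-byte form D8 AE at offsets 3–4.
U+61686 → 4-byte form F1 A1 9A 86 at offsets 5–8.
Offset 6 falls in char 3's range; it's byte 2 of F1 A1 9A 86 = 0xA1.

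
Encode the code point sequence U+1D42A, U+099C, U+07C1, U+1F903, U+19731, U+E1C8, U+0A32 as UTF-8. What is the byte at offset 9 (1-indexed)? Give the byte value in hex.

0x81

1-indexed offset 9 is 0-indexed offset 8.
U+1D42A → 4-byte form F0 9D 90 AA at offsets 0–3.
U+099C → 3-byte form E0 A6 9C at offsets 4–6.
U+07C1 → 2-byte form DF 81 at offsets 7–8.
Offset 8 falls in char 3's range; it's byte 2 of DF 81 = 0x81.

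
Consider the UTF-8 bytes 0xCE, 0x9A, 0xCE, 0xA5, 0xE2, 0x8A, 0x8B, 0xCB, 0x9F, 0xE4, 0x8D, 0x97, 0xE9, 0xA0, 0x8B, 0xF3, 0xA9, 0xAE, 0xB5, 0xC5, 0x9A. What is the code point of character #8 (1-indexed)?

Offset 0: leading byte 0xCE = 11001110 → 2-byte char #1 = CE 9A.
Offset 2: leading byte 0xCE = 11001110 → 2-byte char #2 = CE A5.
Offset 4: leading byte 0xE2 = 11100010 → 3-byte char #3 = E2 8A 8B.
Offset 7: leading byte 0xCB = 11001011 → 2-byte char #4 = CB 9F.
Offset 9: leading byte 0xE4 = 11100100 → 3-byte char #5 = E4 8D 97.
Offset 12: leading byte 0xE9 = 11101001 → 3-byte char #6 = E9 A0 8B.
Offset 15: leading byte 0xF3 = 11110011 → 4-byte char #7 = F3 A9 AE B5.
Offset 19: leading byte 0xC5 = 11000101 → 2-byte char #8 = C5 9A.
Leading byte 0xC5 = 11000101 matches 110xxxxx → 2-byte sequence.
Byte 1: 0xC5 = 11000101, payload 00101 (5 bits).
Byte 2: 0x9A = 10011010 (10xxxxxx ✓), payload 011010.
Concatenate: 00101011010 = 0x15A (11 bits → U+015A).

U+015A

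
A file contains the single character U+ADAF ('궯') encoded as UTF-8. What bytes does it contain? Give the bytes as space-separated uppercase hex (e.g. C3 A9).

U+ADAF = 0xADAF = 44463 decimal. In range U+0800–U+FFFF → 3-byte form: 1110xxxx 10xxxxxx 10xxxxxx.
Binary (16 bits): 1010110110101111.
Split 4+6+6: 1010 | 110110 | 101111.
Byte 1: 11101010 = 0xEA.
Byte 2: 10110110 = 0xB6.
Byte 3: 10101111 = 0xAF.

EA B6 AF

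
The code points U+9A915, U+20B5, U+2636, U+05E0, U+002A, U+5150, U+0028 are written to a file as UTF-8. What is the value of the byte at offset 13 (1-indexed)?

0x2A

1-indexed offset 13 is 0-indexed offset 12.
U+9A915 → 4-byte form F2 9A A4 95 at offsets 0–3.
U+20B5 → 3-byte form E2 82 B5 at offsets 4–6.
U+2636 → 3-byte form E2 98 B6 at offsets 7–9.
U+05E0 → 2-byte form D7 A0 at offsets 10–11.
U+002A → 1-byte form 2A at offsets 12–12.
Offset 12 falls in char 5's range; it's byte 1 of 2A = 0x2A.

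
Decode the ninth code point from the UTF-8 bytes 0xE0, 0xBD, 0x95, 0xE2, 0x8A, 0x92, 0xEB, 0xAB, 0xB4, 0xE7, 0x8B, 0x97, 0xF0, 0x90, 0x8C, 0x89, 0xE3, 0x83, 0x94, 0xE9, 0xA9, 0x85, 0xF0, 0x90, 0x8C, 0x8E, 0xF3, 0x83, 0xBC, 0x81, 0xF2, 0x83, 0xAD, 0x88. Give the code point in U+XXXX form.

U+C3F01

Offset 0: leading byte 0xE0 = 11100000 → 3-byte char #1 = E0 BD 95.
Offset 3: leading byte 0xE2 = 11100010 → 3-byte char #2 = E2 8A 92.
Offset 6: leading byte 0xEB = 11101011 → 3-byte char #3 = EB AB B4.
Offset 9: leading byte 0xE7 = 11100111 → 3-byte char #4 = E7 8B 97.
Offset 12: leading byte 0xF0 = 11110000 → 4-byte char #5 = F0 90 8C 89.
Offset 16: leading byte 0xE3 = 11100011 → 3-byte char #6 = E3 83 94.
Offset 19: leading byte 0xE9 = 11101001 → 3-byte char #7 = E9 A9 85.
Offset 22: leading byte 0xF0 = 11110000 → 4-byte char #8 = F0 90 8C 8E.
Offset 26: leading byte 0xF3 = 11110011 → 4-byte char #9 = F3 83 BC 81.
Leading byte 0xF3 = 11110011 matches 11110xxx → 4-byte sequence.
Byte 1: 0xF3 = 11110011, payload 011 (3 bits).
Byte 2: 0x83 = 10000011 (10xxxxxx ✓), payload 000011.
Byte 3: 0xBC = 10111100 (10xxxxxx ✓), payload 111100.
Byte 4: 0x81 = 10000001 (10xxxxxx ✓), payload 000001.
Concatenate: 011000011111100000001 = 0xC3F01 (21 bits → U+C3F01).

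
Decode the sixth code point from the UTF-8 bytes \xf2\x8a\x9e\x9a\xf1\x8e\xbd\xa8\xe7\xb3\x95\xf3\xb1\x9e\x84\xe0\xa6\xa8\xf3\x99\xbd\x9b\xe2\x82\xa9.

Offset 0: leading byte 0xF2 = 11110010 → 4-byte char #1 = F2 8A 9E 9A.
Offset 4: leading byte 0xF1 = 11110001 → 4-byte char #2 = F1 8E BD A8.
Offset 8: leading byte 0xE7 = 11100111 → 3-byte char #3 = E7 B3 95.
Offset 11: leading byte 0xF3 = 11110011 → 4-byte char #4 = F3 B1 9E 84.
Offset 15: leading byte 0xE0 = 11100000 → 3-byte char #5 = E0 A6 A8.
Offset 18: leading byte 0xF3 = 11110011 → 4-byte char #6 = F3 99 BD 9B.
Leading byte 0xF3 = 11110011 matches 11110xxx → 4-byte sequence.
Byte 1: 0xF3 = 11110011, payload 011 (3 bits).
Byte 2: 0x99 = 10011001 (10xxxxxx ✓), payload 011001.
Byte 3: 0xBD = 10111101 (10xxxxxx ✓), payload 111101.
Byte 4: 0x9B = 10011011 (10xxxxxx ✓), payload 011011.
Concatenate: 011011001111101011011 = 0xD9F5B (21 bits → U+D9F5B).

U+D9F5B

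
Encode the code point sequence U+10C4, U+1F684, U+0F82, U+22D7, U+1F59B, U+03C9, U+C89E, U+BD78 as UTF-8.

U+10C4: 3-byte form → E1 83 84.
U+1F684: 4-byte form → F0 9F 9A 84.
U+0F82: 3-byte form → E0 BE 82.
U+22D7: 3-byte form → E2 8B 97.
U+1F59B: 4-byte form → F0 9F 96 9B.
U+03C9: 2-byte form → CF 89.
U+C89E: 3-byte form → EC A2 9E.
U+BD78: 3-byte form → EB B5 B8.
Concatenated (25 bytes): E1 83 84 F0 9F 9A 84 E0 BE 82 E2 8B 97 F0 9F 96 9B CF 89 EC A2 9E EB B5 B8.

E1 83 84 F0 9F 9A 84 E0 BE 82 E2 8B 97 F0 9F 96 9B CF 89 EC A2 9E EB B5 B8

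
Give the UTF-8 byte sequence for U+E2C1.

EE 8B 81

U+E2C1 = 0xE2C1 = 58049 decimal. In range U+0800–U+FFFF → 3-byte form: 1110xxxx 10xxxxxx 10xxxxxx.
Binary (16 bits): 1110001011000001.
Split 4+6+6: 1110 | 001011 | 000001.
Byte 1: 11101110 = 0xEE.
Byte 2: 10001011 = 0x8B.
Byte 3: 10000001 = 0x81.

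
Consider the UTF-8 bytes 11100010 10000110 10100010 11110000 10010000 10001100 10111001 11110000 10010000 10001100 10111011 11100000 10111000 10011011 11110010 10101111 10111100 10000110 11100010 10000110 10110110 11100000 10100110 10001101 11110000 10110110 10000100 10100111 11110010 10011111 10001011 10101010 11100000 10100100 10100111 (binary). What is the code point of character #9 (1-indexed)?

U+9F2EA

Offset 0: leading byte 0xE2 = 11100010 → 3-byte char #1 = E2 86 A2.
Offset 3: leading byte 0xF0 = 11110000 → 4-byte char #2 = F0 90 8C B9.
Offset 7: leading byte 0xF0 = 11110000 → 4-byte char #3 = F0 90 8C BB.
Offset 11: leading byte 0xE0 = 11100000 → 3-byte char #4 = E0 B8 9B.
Offset 14: leading byte 0xF2 = 11110010 → 4-byte char #5 = F2 AF BC 86.
Offset 18: leading byte 0xE2 = 11100010 → 3-byte char #6 = E2 86 B6.
Offset 21: leading byte 0xE0 = 11100000 → 3-byte char #7 = E0 A6 8D.
Offset 24: leading byte 0xF0 = 11110000 → 4-byte char #8 = F0 B6 84 A7.
Offset 28: leading byte 0xF2 = 11110010 → 4-byte char #9 = F2 9F 8B AA.
Leading byte 0xF2 = 11110010 matches 11110xxx → 4-byte sequence.
Byte 1: 0xF2 = 11110010, payload 010 (3 bits).
Byte 2: 0x9F = 10011111 (10xxxxxx ✓), payload 011111.
Byte 3: 0x8B = 10001011 (10xxxxxx ✓), payload 001011.
Byte 4: 0xAA = 10101010 (10xxxxxx ✓), payload 101010.
Concatenate: 010011111001011101010 = 0x9F2EA (21 bits → U+9F2EA).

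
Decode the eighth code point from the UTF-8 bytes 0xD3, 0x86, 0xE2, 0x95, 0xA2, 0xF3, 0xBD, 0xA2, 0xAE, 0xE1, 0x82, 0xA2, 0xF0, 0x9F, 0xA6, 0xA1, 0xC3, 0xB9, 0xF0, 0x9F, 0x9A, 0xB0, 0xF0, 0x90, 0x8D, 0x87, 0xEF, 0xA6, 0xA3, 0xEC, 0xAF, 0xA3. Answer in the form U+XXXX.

Offset 0: leading byte 0xD3 = 11010011 → 2-byte char #1 = D3 86.
Offset 2: leading byte 0xE2 = 11100010 → 3-byte char #2 = E2 95 A2.
Offset 5: leading byte 0xF3 = 11110011 → 4-byte char #3 = F3 BD A2 AE.
Offset 9: leading byte 0xE1 = 11100001 → 3-byte char #4 = E1 82 A2.
Offset 12: leading byte 0xF0 = 11110000 → 4-byte char #5 = F0 9F A6 A1.
Offset 16: leading byte 0xC3 = 11000011 → 2-byte char #6 = C3 B9.
Offset 18: leading byte 0xF0 = 11110000 → 4-byte char #7 = F0 9F 9A B0.
Offset 22: leading byte 0xF0 = 11110000 → 4-byte char #8 = F0 90 8D 87.
Leading byte 0xF0 = 11110000 matches 11110xxx → 4-byte sequence.
Byte 1: 0xF0 = 11110000, payload 000 (3 bits).
Byte 2: 0x90 = 10010000 (10xxxxxx ✓), payload 010000.
Byte 3: 0x8D = 10001101 (10xxxxxx ✓), payload 001101.
Byte 4: 0x87 = 10000111 (10xxxxxx ✓), payload 000111.
Concatenate: 000010000001101000111 = 0x10347 (21 bits → U+10347).

U+10347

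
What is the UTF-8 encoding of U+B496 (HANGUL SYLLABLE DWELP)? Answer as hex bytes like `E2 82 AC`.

EB 92 96

U+B496 = 0xB496 = 46230 decimal. In range U+0800–U+FFFF → 3-byte form: 1110xxxx 10xxxxxx 10xxxxxx.
Binary (16 bits): 1011010010010110.
Split 4+6+6: 1011 | 010010 | 010110.
Byte 1: 11101011 = 0xEB.
Byte 2: 10010010 = 0x92.
Byte 3: 10010110 = 0x96.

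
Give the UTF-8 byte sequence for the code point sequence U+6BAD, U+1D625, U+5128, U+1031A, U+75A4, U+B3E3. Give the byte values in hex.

E6 AE AD F0 9D 98 A5 E5 84 A8 F0 90 8C 9A E7 96 A4 EB 8F A3

U+6BAD: 3-byte form → E6 AE AD.
U+1D625: 4-byte form → F0 9D 98 A5.
U+5128: 3-byte form → E5 84 A8.
U+1031A: 4-byte form → F0 90 8C 9A.
U+75A4: 3-byte form → E7 96 A4.
U+B3E3: 3-byte form → EB 8F A3.
Concatenated (20 bytes): E6 AE AD F0 9D 98 A5 E5 84 A8 F0 90 8C 9A E7 96 A4 EB 8F A3.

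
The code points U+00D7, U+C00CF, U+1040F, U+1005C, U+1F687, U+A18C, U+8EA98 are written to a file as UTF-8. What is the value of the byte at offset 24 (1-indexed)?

1-indexed offset 24 is 0-indexed offset 23.
U+00D7 → 2-byte form C3 97 at offsets 0–1.
U+C00CF → 4-byte form F3 80 83 8F at offsets 2–5.
U+1040F → 4-byte form F0 90 90 8F at offsets 6–9.
U+1005C → 4-byte form F0 90 81 9C at offsets 10–13.
U+1F687 → 4-byte form F0 9F 9A 87 at offsets 14–17.
U+A18C → 3-byte form EA 86 8C at offsets 18–20.
U+8EA98 → 4-byte form F2 8E AA 98 at offsets 21–24.
Offset 23 falls in char 7's range; it's byte 3 of F2 8E AA 98 = 0xAA.

0xAA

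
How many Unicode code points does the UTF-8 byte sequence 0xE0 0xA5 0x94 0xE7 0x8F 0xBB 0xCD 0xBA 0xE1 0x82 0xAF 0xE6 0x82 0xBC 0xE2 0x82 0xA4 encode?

6

Byte at offset 0: 0xE0 = 11100000 → 3-byte char (#1). Advance 3.
Byte at offset 3: 0xE7 = 11100111 → 3-byte char (#2). Advance 3.
Byte at offset 6: 0xCD = 11001101 → 2-byte char (#3). Advance 2.
Byte at offset 8: 0xE1 = 11100001 → 3-byte char (#4). Advance 3.
Byte at offset 11: 0xE6 = 11100110 → 3-byte char (#5). Advance 3.
Byte at offset 14: 0xE2 = 11100010 → 3-byte char (#6). Advance 3.
Reached end at offset 17 after 6 code points.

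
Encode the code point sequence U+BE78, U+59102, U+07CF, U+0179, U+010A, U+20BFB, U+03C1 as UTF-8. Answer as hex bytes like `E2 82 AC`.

EB B9 B8 F1 99 84 82 DF 8F C5 B9 C4 8A F0 A0 AF BB CF 81

U+BE78: 3-byte form → EB B9 B8.
U+59102: 4-byte form → F1 99 84 82.
U+07CF: 2-byte form → DF 8F.
U+0179: 2-byte form → C5 B9.
U+010A: 2-byte form → C4 8A.
U+20BFB: 4-byte form → F0 A0 AF BB.
U+03C1: 2-byte form → CF 81.
Concatenated (19 bytes): EB B9 B8 F1 99 84 82 DF 8F C5 B9 C4 8A F0 A0 AF BB CF 81.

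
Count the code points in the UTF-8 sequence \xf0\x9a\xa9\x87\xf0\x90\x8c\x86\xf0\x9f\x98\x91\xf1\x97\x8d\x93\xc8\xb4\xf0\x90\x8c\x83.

6

Byte at offset 0: 0xF0 = 11110000 → 4-byte char (#1). Advance 4.
Byte at offset 4: 0xF0 = 11110000 → 4-byte char (#2). Advance 4.
Byte at offset 8: 0xF0 = 11110000 → 4-byte char (#3). Advance 4.
Byte at offset 12: 0xF1 = 11110001 → 4-byte char (#4). Advance 4.
Byte at offset 16: 0xC8 = 11001000 → 2-byte char (#5). Advance 2.
Byte at offset 18: 0xF0 = 11110000 → 4-byte char (#6). Advance 4.
Reached end at offset 22 after 6 code points.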